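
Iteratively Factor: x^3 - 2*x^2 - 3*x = (x + 1)*(x^2 - 3*x) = (x - 3)*(x + 1)*(x)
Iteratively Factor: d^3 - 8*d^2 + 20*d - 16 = (d - 2)*(d^2 - 6*d + 8) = (d - 2)^2*(d - 4)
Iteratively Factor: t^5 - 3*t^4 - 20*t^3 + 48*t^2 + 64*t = (t - 4)*(t^4 + t^3 - 16*t^2 - 16*t) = (t - 4)*(t + 1)*(t^3 - 16*t) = (t - 4)^2*(t + 1)*(t^2 + 4*t) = (t - 4)^2*(t + 1)*(t + 4)*(t)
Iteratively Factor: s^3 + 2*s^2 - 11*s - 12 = (s + 4)*(s^2 - 2*s - 3) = (s - 3)*(s + 4)*(s + 1)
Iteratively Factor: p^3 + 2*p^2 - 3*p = (p - 1)*(p^2 + 3*p) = p*(p - 1)*(p + 3)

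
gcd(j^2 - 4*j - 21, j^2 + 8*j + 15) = j + 3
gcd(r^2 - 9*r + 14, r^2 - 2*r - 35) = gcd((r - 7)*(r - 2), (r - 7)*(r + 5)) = r - 7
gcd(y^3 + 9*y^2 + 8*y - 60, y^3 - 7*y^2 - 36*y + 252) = y + 6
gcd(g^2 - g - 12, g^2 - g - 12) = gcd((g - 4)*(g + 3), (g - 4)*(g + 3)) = g^2 - g - 12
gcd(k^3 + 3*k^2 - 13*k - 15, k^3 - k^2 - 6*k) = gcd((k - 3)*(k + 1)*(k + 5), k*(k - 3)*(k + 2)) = k - 3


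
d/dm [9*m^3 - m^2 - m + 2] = 27*m^2 - 2*m - 1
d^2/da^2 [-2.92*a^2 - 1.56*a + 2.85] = -5.84000000000000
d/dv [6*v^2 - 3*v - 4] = 12*v - 3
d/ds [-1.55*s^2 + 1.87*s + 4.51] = 1.87 - 3.1*s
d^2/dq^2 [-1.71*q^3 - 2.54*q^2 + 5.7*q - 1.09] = -10.26*q - 5.08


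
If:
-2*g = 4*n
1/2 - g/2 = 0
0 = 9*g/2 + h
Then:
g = 1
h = -9/2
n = -1/2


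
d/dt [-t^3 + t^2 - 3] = t*(2 - 3*t)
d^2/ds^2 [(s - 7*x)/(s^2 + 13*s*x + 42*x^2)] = 2*((s - 7*x)*(2*s + 13*x)^2 - 3*(s + 2*x)*(s^2 + 13*s*x + 42*x^2))/(s^2 + 13*s*x + 42*x^2)^3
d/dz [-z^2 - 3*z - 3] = -2*z - 3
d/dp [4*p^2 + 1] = 8*p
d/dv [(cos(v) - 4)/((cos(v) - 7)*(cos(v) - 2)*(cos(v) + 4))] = (83*cos(v) - 17*cos(2*v) + cos(3*v) + 47)*sin(v)/(2*(cos(v) - 7)^2*(cos(v) - 2)^2*(cos(v) + 4)^2)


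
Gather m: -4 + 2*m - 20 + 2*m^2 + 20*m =2*m^2 + 22*m - 24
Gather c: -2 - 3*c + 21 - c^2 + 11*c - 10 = -c^2 + 8*c + 9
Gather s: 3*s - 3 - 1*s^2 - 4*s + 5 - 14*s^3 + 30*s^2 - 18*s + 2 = -14*s^3 + 29*s^2 - 19*s + 4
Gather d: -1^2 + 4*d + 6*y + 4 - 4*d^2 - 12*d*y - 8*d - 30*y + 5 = -4*d^2 + d*(-12*y - 4) - 24*y + 8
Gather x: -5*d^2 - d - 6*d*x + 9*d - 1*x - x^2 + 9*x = -5*d^2 + 8*d - x^2 + x*(8 - 6*d)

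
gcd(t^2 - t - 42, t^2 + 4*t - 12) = t + 6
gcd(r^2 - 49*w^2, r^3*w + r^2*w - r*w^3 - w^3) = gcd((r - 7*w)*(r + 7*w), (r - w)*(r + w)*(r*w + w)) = 1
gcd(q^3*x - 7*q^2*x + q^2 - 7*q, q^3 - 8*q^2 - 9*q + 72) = 1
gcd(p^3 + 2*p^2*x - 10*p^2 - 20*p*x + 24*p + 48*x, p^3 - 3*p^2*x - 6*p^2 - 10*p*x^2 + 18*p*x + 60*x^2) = p^2 + 2*p*x - 6*p - 12*x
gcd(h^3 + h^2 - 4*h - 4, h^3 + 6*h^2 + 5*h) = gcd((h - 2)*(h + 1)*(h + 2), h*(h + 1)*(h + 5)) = h + 1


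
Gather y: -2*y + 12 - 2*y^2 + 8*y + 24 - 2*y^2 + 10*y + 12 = -4*y^2 + 16*y + 48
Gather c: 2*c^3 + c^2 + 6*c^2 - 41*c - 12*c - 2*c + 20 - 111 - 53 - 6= 2*c^3 + 7*c^2 - 55*c - 150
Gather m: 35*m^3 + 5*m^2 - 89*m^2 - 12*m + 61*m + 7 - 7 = 35*m^3 - 84*m^2 + 49*m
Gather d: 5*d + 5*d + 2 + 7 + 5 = 10*d + 14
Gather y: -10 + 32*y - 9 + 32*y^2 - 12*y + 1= 32*y^2 + 20*y - 18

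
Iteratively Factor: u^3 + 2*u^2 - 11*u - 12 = (u - 3)*(u^2 + 5*u + 4) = (u - 3)*(u + 4)*(u + 1)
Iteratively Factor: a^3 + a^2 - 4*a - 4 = (a - 2)*(a^2 + 3*a + 2) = (a - 2)*(a + 1)*(a + 2)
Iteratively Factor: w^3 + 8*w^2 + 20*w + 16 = (w + 2)*(w^2 + 6*w + 8) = (w + 2)^2*(w + 4)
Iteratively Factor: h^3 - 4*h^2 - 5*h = (h + 1)*(h^2 - 5*h) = h*(h + 1)*(h - 5)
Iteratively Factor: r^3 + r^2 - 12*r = (r - 3)*(r^2 + 4*r) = r*(r - 3)*(r + 4)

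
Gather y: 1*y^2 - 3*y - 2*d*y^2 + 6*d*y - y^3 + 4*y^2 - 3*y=-y^3 + y^2*(5 - 2*d) + y*(6*d - 6)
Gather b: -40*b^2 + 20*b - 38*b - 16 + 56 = -40*b^2 - 18*b + 40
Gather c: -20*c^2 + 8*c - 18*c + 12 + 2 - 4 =-20*c^2 - 10*c + 10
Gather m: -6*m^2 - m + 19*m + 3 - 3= -6*m^2 + 18*m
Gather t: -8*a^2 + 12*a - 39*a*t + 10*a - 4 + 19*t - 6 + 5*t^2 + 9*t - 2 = -8*a^2 + 22*a + 5*t^2 + t*(28 - 39*a) - 12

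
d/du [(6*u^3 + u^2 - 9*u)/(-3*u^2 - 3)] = (-6*u^4 - 27*u^2 - 2*u + 9)/(3*(u^4 + 2*u^2 + 1))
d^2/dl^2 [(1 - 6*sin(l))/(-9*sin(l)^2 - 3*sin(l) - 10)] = 9*(-54*sin(l)^5 + 54*sin(l)^4 + 477*sin(l)^3 - 73*sin(l)^2 - 448*sin(l) - 22)/(9*sin(l)^2 + 3*sin(l) + 10)^3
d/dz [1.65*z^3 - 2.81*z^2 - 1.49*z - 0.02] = 4.95*z^2 - 5.62*z - 1.49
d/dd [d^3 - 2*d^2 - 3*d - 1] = 3*d^2 - 4*d - 3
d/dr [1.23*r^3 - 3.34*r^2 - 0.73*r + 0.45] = 3.69*r^2 - 6.68*r - 0.73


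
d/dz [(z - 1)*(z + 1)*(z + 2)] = 3*z^2 + 4*z - 1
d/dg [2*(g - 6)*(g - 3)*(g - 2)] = 6*g^2 - 44*g + 72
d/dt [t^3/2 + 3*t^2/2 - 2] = 3*t*(t + 2)/2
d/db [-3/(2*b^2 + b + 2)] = 3*(4*b + 1)/(2*b^2 + b + 2)^2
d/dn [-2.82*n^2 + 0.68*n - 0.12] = 0.68 - 5.64*n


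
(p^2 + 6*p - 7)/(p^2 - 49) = (p - 1)/(p - 7)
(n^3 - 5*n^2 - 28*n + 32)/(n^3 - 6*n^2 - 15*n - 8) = (n^2 + 3*n - 4)/(n^2 + 2*n + 1)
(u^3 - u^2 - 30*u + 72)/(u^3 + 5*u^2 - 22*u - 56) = (u^2 + 3*u - 18)/(u^2 + 9*u + 14)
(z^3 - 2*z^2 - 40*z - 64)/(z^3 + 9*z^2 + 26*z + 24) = (z - 8)/(z + 3)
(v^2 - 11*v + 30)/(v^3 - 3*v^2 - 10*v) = (v - 6)/(v*(v + 2))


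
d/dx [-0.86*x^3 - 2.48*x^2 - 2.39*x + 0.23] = -2.58*x^2 - 4.96*x - 2.39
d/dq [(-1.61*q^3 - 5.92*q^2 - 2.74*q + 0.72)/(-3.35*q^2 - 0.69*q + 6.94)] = (5.3935*q^4 + 2.2218*q^3 - 38.6144*q^2 - 77.3456*q - 18.5188)/(11.2225*q^4 + 4.623*q^3 - 46.0219*q^2 - 9.5772*q + 48.1636)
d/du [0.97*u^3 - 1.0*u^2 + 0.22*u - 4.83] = 2.91*u^2 - 2.0*u + 0.22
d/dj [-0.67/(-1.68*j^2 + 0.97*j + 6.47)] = (0.6499 - 2.2512*j)/(-1.68*j^2 + 0.97*j + 6.47)^2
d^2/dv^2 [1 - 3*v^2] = -6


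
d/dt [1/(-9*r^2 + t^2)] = -2*t/(9*r^2 - t^2)^2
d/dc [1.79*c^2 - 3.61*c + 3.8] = 3.58*c - 3.61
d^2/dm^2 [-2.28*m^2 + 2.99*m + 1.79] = -4.56000000000000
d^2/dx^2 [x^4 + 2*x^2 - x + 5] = 12*x^2 + 4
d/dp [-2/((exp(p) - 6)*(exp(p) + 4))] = 4*(exp(p) - 1)*exp(p)/((exp(p) - 6)^2*(exp(p) + 4)^2)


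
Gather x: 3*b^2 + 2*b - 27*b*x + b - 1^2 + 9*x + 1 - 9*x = 3*b^2 - 27*b*x + 3*b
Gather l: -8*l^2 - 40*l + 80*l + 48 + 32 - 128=-8*l^2 + 40*l - 48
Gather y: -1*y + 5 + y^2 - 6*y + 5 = y^2 - 7*y + 10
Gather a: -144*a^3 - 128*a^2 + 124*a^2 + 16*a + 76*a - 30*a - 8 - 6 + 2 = -144*a^3 - 4*a^2 + 62*a - 12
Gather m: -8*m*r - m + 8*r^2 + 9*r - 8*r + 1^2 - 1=m*(-8*r - 1) + 8*r^2 + r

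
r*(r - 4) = r^2 - 4*r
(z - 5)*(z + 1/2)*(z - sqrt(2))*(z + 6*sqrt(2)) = z^4 - 9*z^3/2 + 5*sqrt(2)*z^3 - 45*sqrt(2)*z^2/2 - 29*z^2/2 - 25*sqrt(2)*z/2 + 54*z + 30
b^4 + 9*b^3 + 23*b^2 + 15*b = b*(b + 1)*(b + 3)*(b + 5)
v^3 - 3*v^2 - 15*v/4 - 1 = (v - 4)*(v + 1/2)^2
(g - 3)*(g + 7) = g^2 + 4*g - 21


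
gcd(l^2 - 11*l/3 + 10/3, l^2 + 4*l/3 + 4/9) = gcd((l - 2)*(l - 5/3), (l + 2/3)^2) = 1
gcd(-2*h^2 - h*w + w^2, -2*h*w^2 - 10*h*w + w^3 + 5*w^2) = -2*h + w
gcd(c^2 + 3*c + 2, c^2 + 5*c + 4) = c + 1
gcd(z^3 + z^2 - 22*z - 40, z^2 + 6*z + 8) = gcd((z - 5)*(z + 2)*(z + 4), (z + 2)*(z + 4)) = z^2 + 6*z + 8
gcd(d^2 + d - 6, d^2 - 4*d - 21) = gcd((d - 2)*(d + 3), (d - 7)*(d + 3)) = d + 3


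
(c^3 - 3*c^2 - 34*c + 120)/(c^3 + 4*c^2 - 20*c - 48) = (c - 5)/(c + 2)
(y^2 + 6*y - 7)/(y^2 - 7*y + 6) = (y + 7)/(y - 6)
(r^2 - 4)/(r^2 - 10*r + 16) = (r + 2)/(r - 8)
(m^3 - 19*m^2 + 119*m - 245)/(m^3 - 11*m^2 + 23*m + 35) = (m - 7)/(m + 1)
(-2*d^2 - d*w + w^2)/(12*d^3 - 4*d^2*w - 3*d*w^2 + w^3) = (d + w)/(-6*d^2 - d*w + w^2)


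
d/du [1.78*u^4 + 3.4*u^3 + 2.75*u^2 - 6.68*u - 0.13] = 7.12*u^3 + 10.2*u^2 + 5.5*u - 6.68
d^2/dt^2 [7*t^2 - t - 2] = 14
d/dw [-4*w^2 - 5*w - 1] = -8*w - 5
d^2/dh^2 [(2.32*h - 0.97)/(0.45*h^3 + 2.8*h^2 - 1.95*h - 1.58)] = (2.8188*h^5 + 15.1821*h^4 + 20.894*h^3 - 20.72751*h^2 + 89.22126*h - 30.25525)/(0.091125*h^9 + 1.701*h^8 + 9.399375*h^7 + 6.25015*h^6 - 52.675425*h^5 + 3.09809999999999*h^4 + 47.716065*h^3 + 2.94591*h^2 - 14.60394*h - 3.944312)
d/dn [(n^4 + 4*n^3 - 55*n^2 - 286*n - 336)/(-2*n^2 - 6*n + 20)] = (-2*n^5 - 13*n^4 + 16*n^3 - n^2 - 1772*n - 3868)/(2*(n^4 + 6*n^3 - 11*n^2 - 60*n + 100))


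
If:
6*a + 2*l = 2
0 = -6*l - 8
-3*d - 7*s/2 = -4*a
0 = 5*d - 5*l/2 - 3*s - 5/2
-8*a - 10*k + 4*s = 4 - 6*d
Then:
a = 7/9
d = 77/318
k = -961/1590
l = -4/3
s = 325/477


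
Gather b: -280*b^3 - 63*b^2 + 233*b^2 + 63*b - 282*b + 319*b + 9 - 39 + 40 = -280*b^3 + 170*b^2 + 100*b + 10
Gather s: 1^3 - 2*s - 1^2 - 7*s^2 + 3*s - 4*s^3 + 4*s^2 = -4*s^3 - 3*s^2 + s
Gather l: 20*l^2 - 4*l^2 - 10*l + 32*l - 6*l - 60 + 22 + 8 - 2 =16*l^2 + 16*l - 32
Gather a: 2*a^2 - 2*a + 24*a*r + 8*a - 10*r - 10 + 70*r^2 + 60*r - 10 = 2*a^2 + a*(24*r + 6) + 70*r^2 + 50*r - 20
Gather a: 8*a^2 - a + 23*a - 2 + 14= 8*a^2 + 22*a + 12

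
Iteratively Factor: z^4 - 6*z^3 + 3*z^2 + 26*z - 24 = (z - 4)*(z^3 - 2*z^2 - 5*z + 6) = (z - 4)*(z - 3)*(z^2 + z - 2) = (z - 4)*(z - 3)*(z - 1)*(z + 2)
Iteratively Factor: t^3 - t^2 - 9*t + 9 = (t - 3)*(t^2 + 2*t - 3) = (t - 3)*(t + 3)*(t - 1)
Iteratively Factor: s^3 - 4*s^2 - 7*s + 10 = (s + 2)*(s^2 - 6*s + 5) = (s - 5)*(s + 2)*(s - 1)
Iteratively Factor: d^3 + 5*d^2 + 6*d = (d + 3)*(d^2 + 2*d) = (d + 2)*(d + 3)*(d)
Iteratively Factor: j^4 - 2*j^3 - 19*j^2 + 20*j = (j + 4)*(j^3 - 6*j^2 + 5*j) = (j - 5)*(j + 4)*(j^2 - j) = (j - 5)*(j - 1)*(j + 4)*(j)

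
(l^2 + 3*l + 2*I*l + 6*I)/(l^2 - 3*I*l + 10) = (l + 3)/(l - 5*I)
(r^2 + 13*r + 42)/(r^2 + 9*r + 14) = (r + 6)/(r + 2)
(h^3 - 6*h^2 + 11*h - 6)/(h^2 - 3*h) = h - 3 + 2/h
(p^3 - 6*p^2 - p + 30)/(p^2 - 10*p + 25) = (p^2 - p - 6)/(p - 5)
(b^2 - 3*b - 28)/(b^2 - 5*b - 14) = (b + 4)/(b + 2)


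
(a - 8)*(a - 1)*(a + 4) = a^3 - 5*a^2 - 28*a + 32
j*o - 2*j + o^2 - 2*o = (j + o)*(o - 2)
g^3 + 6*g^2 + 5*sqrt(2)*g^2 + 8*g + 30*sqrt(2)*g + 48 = (g + 6)*(g + sqrt(2))*(g + 4*sqrt(2))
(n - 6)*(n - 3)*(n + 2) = n^3 - 7*n^2 + 36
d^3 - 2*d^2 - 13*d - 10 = (d - 5)*(d + 1)*(d + 2)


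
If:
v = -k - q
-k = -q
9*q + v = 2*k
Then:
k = 0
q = 0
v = 0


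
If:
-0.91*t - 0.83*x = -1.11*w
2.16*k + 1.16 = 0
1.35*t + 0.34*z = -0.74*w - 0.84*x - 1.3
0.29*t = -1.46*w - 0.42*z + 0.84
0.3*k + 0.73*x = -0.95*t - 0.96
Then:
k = -0.54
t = -15.84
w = 1.61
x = 19.51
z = 7.34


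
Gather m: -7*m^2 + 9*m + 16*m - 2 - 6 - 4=-7*m^2 + 25*m - 12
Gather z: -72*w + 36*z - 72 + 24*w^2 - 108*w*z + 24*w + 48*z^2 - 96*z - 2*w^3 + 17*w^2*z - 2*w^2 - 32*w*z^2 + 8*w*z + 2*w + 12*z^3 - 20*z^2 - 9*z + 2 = -2*w^3 + 22*w^2 - 46*w + 12*z^3 + z^2*(28 - 32*w) + z*(17*w^2 - 100*w - 69) - 70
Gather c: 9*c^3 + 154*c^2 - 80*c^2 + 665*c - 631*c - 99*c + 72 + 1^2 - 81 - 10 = 9*c^3 + 74*c^2 - 65*c - 18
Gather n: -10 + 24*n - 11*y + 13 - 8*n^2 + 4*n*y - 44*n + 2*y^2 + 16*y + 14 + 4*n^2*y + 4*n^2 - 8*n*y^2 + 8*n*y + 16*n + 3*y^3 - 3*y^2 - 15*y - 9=n^2*(4*y - 4) + n*(-8*y^2 + 12*y - 4) + 3*y^3 - y^2 - 10*y + 8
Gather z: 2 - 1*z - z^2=-z^2 - z + 2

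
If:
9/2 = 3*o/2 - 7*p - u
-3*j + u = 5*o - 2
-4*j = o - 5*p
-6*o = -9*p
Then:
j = -5/34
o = -30/119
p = -20/119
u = -881/238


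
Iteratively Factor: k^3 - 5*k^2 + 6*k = (k - 3)*(k^2 - 2*k) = (k - 3)*(k - 2)*(k)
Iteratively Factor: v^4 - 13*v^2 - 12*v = (v + 1)*(v^3 - v^2 - 12*v) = v*(v + 1)*(v^2 - v - 12) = v*(v + 1)*(v + 3)*(v - 4)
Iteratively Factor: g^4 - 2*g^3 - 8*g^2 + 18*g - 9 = (g - 1)*(g^3 - g^2 - 9*g + 9) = (g - 1)^2*(g^2 - 9) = (g - 3)*(g - 1)^2*(g + 3)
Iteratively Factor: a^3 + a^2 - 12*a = (a)*(a^2 + a - 12) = a*(a + 4)*(a - 3)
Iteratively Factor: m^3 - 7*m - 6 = (m - 3)*(m^2 + 3*m + 2) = (m - 3)*(m + 1)*(m + 2)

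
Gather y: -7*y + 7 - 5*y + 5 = 12 - 12*y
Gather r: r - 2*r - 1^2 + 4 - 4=-r - 1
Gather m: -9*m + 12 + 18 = 30 - 9*m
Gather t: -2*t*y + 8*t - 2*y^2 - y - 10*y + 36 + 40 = t*(8 - 2*y) - 2*y^2 - 11*y + 76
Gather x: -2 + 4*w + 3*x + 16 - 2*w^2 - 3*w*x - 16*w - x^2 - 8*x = -2*w^2 - 12*w - x^2 + x*(-3*w - 5) + 14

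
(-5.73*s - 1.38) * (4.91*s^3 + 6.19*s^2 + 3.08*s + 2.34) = -28.1343*s^4 - 42.2445*s^3 - 26.1906*s^2 - 17.6586*s - 3.2292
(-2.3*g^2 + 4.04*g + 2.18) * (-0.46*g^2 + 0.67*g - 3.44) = 1.058*g^4 - 3.3994*g^3 + 9.616*g^2 - 12.437*g - 7.4992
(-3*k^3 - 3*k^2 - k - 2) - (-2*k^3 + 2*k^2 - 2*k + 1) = -k^3 - 5*k^2 + k - 3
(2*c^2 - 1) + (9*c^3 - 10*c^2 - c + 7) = 9*c^3 - 8*c^2 - c + 6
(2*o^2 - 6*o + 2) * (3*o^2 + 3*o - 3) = 6*o^4 - 12*o^3 - 18*o^2 + 24*o - 6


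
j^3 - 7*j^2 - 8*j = j*(j - 8)*(j + 1)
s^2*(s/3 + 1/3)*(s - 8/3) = s^4/3 - 5*s^3/9 - 8*s^2/9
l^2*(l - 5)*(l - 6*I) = l^4 - 5*l^3 - 6*I*l^3 + 30*I*l^2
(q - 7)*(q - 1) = q^2 - 8*q + 7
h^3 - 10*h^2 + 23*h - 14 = (h - 7)*(h - 2)*(h - 1)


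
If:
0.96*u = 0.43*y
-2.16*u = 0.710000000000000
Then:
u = -0.33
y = -0.73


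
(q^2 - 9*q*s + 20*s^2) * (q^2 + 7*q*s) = q^4 - 2*q^3*s - 43*q^2*s^2 + 140*q*s^3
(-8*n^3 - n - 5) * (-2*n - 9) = 16*n^4 + 72*n^3 + 2*n^2 + 19*n + 45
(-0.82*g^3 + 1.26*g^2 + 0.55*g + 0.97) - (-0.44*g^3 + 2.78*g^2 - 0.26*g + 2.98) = -0.38*g^3 - 1.52*g^2 + 0.81*g - 2.01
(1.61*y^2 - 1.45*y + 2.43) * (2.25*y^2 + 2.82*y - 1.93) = 3.6225*y^4 + 1.2777*y^3 - 1.7288*y^2 + 9.6511*y - 4.6899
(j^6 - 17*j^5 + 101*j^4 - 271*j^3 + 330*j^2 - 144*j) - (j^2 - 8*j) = j^6 - 17*j^5 + 101*j^4 - 271*j^3 + 329*j^2 - 136*j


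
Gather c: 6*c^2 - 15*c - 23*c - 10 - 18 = 6*c^2 - 38*c - 28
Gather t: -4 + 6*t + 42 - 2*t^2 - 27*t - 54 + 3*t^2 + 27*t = t^2 + 6*t - 16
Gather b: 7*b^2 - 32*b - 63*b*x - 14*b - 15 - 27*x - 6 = 7*b^2 + b*(-63*x - 46) - 27*x - 21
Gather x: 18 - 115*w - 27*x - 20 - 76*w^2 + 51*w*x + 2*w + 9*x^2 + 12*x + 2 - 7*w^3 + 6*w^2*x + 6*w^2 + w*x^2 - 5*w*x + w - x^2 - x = -7*w^3 - 70*w^2 - 112*w + x^2*(w + 8) + x*(6*w^2 + 46*w - 16)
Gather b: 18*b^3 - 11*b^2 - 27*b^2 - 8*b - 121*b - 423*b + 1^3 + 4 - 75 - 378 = 18*b^3 - 38*b^2 - 552*b - 448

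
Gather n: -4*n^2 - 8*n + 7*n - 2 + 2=-4*n^2 - n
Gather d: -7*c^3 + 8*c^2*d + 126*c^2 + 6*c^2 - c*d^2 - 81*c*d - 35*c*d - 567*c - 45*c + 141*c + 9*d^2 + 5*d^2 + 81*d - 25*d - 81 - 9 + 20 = -7*c^3 + 132*c^2 - 471*c + d^2*(14 - c) + d*(8*c^2 - 116*c + 56) - 70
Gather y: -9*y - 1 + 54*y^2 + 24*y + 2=54*y^2 + 15*y + 1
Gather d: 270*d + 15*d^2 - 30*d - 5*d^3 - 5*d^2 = -5*d^3 + 10*d^2 + 240*d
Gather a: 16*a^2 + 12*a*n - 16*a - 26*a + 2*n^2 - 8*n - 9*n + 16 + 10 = 16*a^2 + a*(12*n - 42) + 2*n^2 - 17*n + 26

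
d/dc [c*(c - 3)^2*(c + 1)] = 4*c^3 - 15*c^2 + 6*c + 9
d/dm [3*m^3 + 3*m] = 9*m^2 + 3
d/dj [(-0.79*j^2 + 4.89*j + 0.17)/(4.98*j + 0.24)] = (-3.9342*j^2 - 0.379200000000001*j + 0.327)/(24.8004*j^2 + 2.3904*j + 0.0576)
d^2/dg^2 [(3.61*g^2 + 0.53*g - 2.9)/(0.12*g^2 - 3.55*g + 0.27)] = (3.090984*g^3 - 0.952343999999982*g^2 + 7.309368*g - 71.364232)/(0.001728*g^6 - 0.15336*g^5 + 4.548564*g^4 - 45.428995*g^3 + 10.234269*g^2 - 0.776385*g + 0.019683)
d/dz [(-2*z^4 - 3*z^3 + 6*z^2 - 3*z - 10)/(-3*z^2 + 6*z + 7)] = (12*z^5 - 27*z^4 - 92*z^3 - 36*z^2 + 24*z + 39)/(9*z^4 - 36*z^3 - 6*z^2 + 84*z + 49)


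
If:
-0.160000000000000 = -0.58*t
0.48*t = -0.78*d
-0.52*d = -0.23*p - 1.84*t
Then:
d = -0.17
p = -2.59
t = 0.28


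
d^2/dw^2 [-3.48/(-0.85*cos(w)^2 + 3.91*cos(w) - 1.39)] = (-10.0572*(1 - cos(w)^2)^2 + 34.69734*cos(w)^3 - 41.784708*cos(w)^2 - 88.308132*cos(w) + 108.239136)/(0.85*cos(w)^2 - 3.91*cos(w) + 1.39)^3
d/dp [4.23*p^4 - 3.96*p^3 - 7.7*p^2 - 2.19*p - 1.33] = 16.92*p^3 - 11.88*p^2 - 15.4*p - 2.19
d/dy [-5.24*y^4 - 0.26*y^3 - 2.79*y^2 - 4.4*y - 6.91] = -20.96*y^3 - 0.78*y^2 - 5.58*y - 4.4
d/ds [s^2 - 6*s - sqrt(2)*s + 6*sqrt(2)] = 2*s - 6 - sqrt(2)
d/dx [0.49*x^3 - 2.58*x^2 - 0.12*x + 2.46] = 1.47*x^2 - 5.16*x - 0.12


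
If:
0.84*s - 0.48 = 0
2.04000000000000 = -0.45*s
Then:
No Solution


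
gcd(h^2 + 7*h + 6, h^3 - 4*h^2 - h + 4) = h + 1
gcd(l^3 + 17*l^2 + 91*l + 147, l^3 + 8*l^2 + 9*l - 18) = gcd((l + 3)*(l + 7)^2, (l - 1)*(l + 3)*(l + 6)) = l + 3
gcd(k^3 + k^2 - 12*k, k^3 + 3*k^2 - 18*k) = k^2 - 3*k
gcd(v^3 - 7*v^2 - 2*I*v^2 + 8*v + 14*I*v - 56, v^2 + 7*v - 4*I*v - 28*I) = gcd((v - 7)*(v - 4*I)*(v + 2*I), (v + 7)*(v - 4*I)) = v - 4*I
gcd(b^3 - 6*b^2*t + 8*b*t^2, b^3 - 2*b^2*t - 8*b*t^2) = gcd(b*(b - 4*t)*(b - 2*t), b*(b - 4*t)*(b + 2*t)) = -b^2 + 4*b*t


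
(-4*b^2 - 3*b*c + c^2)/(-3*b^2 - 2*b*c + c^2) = (4*b - c)/(3*b - c)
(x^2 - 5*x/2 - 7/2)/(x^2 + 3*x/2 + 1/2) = (2*x - 7)/(2*x + 1)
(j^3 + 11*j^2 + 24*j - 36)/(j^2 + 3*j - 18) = (j^2 + 5*j - 6)/(j - 3)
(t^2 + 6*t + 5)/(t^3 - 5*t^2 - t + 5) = (t + 5)/(t^2 - 6*t + 5)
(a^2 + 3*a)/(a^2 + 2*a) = (a + 3)/(a + 2)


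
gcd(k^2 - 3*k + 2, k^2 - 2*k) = k - 2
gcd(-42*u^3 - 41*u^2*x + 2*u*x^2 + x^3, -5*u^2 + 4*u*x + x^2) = 1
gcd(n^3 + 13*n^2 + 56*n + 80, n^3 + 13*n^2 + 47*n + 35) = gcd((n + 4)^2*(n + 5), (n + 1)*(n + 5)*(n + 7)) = n + 5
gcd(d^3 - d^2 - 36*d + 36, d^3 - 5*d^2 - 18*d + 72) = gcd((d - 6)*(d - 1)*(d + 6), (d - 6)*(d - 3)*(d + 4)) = d - 6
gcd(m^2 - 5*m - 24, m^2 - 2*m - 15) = m + 3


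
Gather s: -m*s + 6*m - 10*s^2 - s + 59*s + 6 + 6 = 6*m - 10*s^2 + s*(58 - m) + 12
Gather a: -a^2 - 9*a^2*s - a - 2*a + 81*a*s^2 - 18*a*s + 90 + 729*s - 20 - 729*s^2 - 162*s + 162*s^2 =a^2*(-9*s - 1) + a*(81*s^2 - 18*s - 3) - 567*s^2 + 567*s + 70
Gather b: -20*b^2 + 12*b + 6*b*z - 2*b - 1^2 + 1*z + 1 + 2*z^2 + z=-20*b^2 + b*(6*z + 10) + 2*z^2 + 2*z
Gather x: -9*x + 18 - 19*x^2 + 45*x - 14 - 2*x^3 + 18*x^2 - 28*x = -2*x^3 - x^2 + 8*x + 4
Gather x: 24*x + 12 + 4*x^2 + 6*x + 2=4*x^2 + 30*x + 14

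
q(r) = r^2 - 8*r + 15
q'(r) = 2*r - 8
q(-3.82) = 60.15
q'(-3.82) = -15.64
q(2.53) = 1.16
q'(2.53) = -2.94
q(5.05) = 0.10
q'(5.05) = 2.10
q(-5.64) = 91.93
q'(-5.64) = -19.28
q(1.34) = 6.08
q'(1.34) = -5.32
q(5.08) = 0.17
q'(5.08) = 2.16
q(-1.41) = 28.27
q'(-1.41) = -10.82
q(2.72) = 0.64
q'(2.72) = -2.56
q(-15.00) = 360.00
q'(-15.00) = -38.00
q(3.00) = 0.00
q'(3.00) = -2.00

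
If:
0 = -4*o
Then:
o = 0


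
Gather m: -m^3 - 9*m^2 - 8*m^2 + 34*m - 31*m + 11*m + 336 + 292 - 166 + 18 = -m^3 - 17*m^2 + 14*m + 480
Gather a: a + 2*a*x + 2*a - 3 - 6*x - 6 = a*(2*x + 3) - 6*x - 9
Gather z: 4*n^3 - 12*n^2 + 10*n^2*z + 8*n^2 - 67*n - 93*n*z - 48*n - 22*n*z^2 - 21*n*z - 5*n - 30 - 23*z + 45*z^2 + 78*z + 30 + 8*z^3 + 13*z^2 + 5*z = 4*n^3 - 4*n^2 - 120*n + 8*z^3 + z^2*(58 - 22*n) + z*(10*n^2 - 114*n + 60)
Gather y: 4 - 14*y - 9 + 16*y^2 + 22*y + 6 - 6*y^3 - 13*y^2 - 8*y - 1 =-6*y^3 + 3*y^2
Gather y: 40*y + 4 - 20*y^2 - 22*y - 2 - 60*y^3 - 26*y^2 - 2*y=-60*y^3 - 46*y^2 + 16*y + 2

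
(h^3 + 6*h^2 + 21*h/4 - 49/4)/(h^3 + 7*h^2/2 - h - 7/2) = (h + 7/2)/(h + 1)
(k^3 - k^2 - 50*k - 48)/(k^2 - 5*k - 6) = (k^2 - 2*k - 48)/(k - 6)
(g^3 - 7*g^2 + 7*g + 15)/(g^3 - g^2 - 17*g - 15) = (g - 3)/(g + 3)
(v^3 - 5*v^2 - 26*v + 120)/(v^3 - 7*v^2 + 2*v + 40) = (v^2 - v - 30)/(v^2 - 3*v - 10)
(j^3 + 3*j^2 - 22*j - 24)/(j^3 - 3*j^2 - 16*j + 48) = (j^2 + 7*j + 6)/(j^2 + j - 12)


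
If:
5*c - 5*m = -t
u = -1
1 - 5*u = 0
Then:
No Solution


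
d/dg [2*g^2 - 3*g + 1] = 4*g - 3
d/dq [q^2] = 2*q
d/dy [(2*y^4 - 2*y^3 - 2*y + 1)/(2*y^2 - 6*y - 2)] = (2*y^5 - 10*y^4 + 2*y^3 + 4*y^2 - y + 5/2)/(y^4 - 6*y^3 + 7*y^2 + 6*y + 1)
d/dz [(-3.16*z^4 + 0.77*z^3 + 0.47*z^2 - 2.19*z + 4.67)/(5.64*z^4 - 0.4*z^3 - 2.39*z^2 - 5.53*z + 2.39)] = (-3.0788*z^6 + 9.8032*z^5 + 87.8269*z^4 - 145.833*z^3 + 3.2917*z^2 + 24.5692*z + 20.591)/(31.8096*z^8 - 4.512*z^7 - 26.7992*z^6 - 60.4664*z^5 + 37.0953*z^4 + 24.5214*z^3 + 19.1567*z^2 - 26.4334*z + 5.7121)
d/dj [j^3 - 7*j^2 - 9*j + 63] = 3*j^2 - 14*j - 9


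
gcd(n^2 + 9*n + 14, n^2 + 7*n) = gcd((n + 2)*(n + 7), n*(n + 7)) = n + 7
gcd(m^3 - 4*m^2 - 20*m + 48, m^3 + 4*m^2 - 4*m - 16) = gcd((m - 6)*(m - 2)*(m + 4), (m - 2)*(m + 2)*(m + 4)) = m^2 + 2*m - 8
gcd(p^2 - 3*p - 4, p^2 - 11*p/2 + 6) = p - 4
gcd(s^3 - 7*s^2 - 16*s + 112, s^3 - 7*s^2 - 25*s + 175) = s - 7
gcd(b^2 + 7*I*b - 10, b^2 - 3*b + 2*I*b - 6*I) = b + 2*I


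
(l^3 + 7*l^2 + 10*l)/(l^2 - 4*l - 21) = l*(l^2 + 7*l + 10)/(l^2 - 4*l - 21)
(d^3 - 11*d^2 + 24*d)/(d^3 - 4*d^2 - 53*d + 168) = d/(d + 7)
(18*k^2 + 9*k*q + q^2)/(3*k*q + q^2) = (6*k + q)/q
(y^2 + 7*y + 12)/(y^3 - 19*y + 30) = (y^2 + 7*y + 12)/(y^3 - 19*y + 30)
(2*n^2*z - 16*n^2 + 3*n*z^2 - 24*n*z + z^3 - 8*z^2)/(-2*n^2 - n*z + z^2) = (2*n*z - 16*n + z^2 - 8*z)/(-2*n + z)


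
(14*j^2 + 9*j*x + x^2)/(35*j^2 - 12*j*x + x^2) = (14*j^2 + 9*j*x + x^2)/(35*j^2 - 12*j*x + x^2)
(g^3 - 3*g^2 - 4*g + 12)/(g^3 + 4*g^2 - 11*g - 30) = (g - 2)/(g + 5)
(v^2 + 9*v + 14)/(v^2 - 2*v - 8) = (v + 7)/(v - 4)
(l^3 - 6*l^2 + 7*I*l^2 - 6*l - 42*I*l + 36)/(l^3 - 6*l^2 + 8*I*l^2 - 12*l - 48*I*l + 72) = (l + I)/(l + 2*I)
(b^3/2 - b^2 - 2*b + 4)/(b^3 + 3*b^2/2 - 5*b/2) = (b^3 - 2*b^2 - 4*b + 8)/(b*(2*b^2 + 3*b - 5))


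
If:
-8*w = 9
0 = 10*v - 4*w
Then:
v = -9/20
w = -9/8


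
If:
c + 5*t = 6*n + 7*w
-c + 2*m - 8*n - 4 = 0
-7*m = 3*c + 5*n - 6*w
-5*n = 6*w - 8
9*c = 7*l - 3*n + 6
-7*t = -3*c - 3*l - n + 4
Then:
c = 318596/126181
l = 269574/126181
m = 113980/126181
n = -74420/126181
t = 169338/126181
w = 230258/126181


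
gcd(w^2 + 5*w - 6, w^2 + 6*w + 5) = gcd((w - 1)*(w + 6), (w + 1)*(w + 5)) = 1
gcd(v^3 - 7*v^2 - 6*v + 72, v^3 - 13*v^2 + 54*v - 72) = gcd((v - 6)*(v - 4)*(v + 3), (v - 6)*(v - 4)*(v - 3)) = v^2 - 10*v + 24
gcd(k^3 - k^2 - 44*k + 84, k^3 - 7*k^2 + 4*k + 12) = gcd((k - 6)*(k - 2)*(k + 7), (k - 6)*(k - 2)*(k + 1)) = k^2 - 8*k + 12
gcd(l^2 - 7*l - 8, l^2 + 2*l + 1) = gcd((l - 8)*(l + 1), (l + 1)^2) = l + 1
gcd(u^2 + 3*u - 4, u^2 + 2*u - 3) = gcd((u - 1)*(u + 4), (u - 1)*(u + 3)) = u - 1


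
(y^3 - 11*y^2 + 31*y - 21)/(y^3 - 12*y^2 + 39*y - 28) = (y - 3)/(y - 4)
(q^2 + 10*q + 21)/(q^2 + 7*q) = (q + 3)/q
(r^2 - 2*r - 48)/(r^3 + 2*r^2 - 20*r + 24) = (r - 8)/(r^2 - 4*r + 4)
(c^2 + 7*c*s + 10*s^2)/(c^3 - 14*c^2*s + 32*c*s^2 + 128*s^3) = (c + 5*s)/(c^2 - 16*c*s + 64*s^2)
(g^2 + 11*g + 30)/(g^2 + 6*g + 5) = (g + 6)/(g + 1)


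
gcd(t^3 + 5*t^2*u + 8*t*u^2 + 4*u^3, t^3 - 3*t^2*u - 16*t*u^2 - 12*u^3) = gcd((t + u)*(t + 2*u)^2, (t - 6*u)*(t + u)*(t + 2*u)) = t^2 + 3*t*u + 2*u^2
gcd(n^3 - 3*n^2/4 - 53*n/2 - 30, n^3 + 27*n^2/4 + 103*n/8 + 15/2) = n^2 + 21*n/4 + 5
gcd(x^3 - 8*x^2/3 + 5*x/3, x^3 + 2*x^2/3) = x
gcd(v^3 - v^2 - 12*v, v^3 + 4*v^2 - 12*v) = v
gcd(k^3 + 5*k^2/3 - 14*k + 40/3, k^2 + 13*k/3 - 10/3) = k + 5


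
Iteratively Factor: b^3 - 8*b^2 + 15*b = (b - 3)*(b^2 - 5*b) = b*(b - 3)*(b - 5)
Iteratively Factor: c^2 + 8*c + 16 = (c + 4)*(c + 4)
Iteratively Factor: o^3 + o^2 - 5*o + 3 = (o - 1)*(o^2 + 2*o - 3) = (o - 1)*(o + 3)*(o - 1)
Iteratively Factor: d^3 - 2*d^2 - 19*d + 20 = (d - 1)*(d^2 - d - 20) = (d - 1)*(d + 4)*(d - 5)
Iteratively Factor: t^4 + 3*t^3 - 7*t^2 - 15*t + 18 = (t + 3)*(t^3 - 7*t + 6) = (t + 3)^2*(t^2 - 3*t + 2) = (t - 2)*(t + 3)^2*(t - 1)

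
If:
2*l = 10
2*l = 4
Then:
No Solution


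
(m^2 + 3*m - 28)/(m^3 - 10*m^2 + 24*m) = (m + 7)/(m*(m - 6))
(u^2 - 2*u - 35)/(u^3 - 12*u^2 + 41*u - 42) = (u + 5)/(u^2 - 5*u + 6)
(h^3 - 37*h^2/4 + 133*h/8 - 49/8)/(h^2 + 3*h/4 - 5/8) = (4*h^2 - 35*h + 49)/(4*h + 5)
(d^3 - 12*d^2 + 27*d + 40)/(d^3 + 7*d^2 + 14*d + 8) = (d^2 - 13*d + 40)/(d^2 + 6*d + 8)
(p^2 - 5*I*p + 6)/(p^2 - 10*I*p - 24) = (p + I)/(p - 4*I)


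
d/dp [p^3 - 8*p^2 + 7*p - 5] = 3*p^2 - 16*p + 7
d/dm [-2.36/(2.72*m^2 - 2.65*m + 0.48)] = (12.8384*m - 6.254)/(2.72*m^2 - 2.65*m + 0.48)^2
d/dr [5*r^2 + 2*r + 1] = 10*r + 2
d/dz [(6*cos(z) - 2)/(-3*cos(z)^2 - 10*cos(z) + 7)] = 2*(-9*cos(z)^2 + 6*cos(z) - 11)*sin(z)/(-3*sin(z)^2 + 10*cos(z) - 4)^2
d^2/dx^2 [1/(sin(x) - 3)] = (-3*sin(x) + cos(x)^2 + 1)/(sin(x) - 3)^3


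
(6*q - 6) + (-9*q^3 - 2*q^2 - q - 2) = -9*q^3 - 2*q^2 + 5*q - 8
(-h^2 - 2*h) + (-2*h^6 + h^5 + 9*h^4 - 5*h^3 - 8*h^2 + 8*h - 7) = -2*h^6 + h^5 + 9*h^4 - 5*h^3 - 9*h^2 + 6*h - 7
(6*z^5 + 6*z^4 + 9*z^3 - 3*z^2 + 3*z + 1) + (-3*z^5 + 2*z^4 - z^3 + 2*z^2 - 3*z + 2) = 3*z^5 + 8*z^4 + 8*z^3 - z^2 + 3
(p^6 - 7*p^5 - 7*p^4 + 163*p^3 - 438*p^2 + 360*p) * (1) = p^6 - 7*p^5 - 7*p^4 + 163*p^3 - 438*p^2 + 360*p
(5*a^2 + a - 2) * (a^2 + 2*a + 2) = 5*a^4 + 11*a^3 + 10*a^2 - 2*a - 4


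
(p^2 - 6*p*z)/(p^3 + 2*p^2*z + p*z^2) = (p - 6*z)/(p^2 + 2*p*z + z^2)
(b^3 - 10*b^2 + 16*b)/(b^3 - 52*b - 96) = b*(b - 2)/(b^2 + 8*b + 12)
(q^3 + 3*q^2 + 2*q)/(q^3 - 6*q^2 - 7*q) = (q + 2)/(q - 7)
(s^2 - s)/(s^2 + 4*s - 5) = s/(s + 5)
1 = 1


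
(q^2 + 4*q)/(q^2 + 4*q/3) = 3*(q + 4)/(3*q + 4)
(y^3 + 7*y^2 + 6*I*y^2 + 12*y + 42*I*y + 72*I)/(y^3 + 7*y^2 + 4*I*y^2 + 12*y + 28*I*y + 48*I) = (y + 6*I)/(y + 4*I)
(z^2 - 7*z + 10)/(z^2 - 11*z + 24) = (z^2 - 7*z + 10)/(z^2 - 11*z + 24)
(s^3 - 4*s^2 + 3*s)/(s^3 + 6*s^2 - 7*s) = (s - 3)/(s + 7)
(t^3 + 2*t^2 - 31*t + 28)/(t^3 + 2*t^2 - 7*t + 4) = (t^2 + 3*t - 28)/(t^2 + 3*t - 4)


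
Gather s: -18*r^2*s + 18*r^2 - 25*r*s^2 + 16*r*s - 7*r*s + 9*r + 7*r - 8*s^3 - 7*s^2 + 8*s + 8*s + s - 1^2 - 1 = 18*r^2 + 16*r - 8*s^3 + s^2*(-25*r - 7) + s*(-18*r^2 + 9*r + 17) - 2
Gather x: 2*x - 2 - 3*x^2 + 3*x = -3*x^2 + 5*x - 2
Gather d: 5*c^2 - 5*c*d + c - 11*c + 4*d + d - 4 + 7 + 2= 5*c^2 - 10*c + d*(5 - 5*c) + 5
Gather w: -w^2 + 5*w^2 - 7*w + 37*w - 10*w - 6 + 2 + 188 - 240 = 4*w^2 + 20*w - 56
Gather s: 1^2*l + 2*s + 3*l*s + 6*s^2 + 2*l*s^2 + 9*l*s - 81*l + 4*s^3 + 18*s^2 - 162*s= -80*l + 4*s^3 + s^2*(2*l + 24) + s*(12*l - 160)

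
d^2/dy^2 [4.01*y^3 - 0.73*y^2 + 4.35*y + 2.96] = 24.06*y - 1.46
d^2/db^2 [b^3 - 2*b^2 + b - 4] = 6*b - 4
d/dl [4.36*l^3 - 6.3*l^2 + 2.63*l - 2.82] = 13.08*l^2 - 12.6*l + 2.63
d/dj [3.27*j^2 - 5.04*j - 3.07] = 6.54*j - 5.04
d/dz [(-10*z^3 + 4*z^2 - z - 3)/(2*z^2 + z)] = (-20*z^4 - 20*z^3 + 6*z^2 + 12*z + 3)/(z^2*(4*z^2 + 4*z + 1))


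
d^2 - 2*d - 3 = (d - 3)*(d + 1)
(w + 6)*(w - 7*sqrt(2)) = w^2 - 7*sqrt(2)*w + 6*w - 42*sqrt(2)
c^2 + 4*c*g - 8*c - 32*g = (c - 8)*(c + 4*g)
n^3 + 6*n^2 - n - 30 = (n - 2)*(n + 3)*(n + 5)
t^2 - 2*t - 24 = (t - 6)*(t + 4)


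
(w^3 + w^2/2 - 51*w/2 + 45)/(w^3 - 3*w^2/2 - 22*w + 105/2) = (2*w^2 + 7*w - 30)/(2*w^2 + 3*w - 35)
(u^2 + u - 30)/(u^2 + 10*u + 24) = (u - 5)/(u + 4)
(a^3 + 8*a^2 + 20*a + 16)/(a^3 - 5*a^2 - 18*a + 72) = (a^2 + 4*a + 4)/(a^2 - 9*a + 18)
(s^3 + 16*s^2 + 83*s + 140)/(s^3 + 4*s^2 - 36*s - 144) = (s^2 + 12*s + 35)/(s^2 - 36)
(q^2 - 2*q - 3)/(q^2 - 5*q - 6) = (q - 3)/(q - 6)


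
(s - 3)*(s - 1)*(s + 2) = s^3 - 2*s^2 - 5*s + 6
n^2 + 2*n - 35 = (n - 5)*(n + 7)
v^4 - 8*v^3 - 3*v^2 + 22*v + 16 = (v - 8)*(v - 2)*(v + 1)^2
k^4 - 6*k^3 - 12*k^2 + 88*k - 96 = (k - 6)*(k - 2)^2*(k + 4)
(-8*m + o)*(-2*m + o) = 16*m^2 - 10*m*o + o^2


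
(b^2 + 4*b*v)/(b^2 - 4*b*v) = (b + 4*v)/(b - 4*v)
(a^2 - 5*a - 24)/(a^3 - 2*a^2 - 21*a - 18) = (a - 8)/(a^2 - 5*a - 6)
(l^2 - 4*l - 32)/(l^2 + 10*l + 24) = (l - 8)/(l + 6)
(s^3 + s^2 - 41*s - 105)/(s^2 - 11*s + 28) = (s^2 + 8*s + 15)/(s - 4)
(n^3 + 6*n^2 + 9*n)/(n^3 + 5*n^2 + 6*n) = (n + 3)/(n + 2)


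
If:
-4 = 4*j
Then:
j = -1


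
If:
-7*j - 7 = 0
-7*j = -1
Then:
No Solution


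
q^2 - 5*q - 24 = (q - 8)*(q + 3)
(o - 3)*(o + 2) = o^2 - o - 6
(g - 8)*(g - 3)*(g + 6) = g^3 - 5*g^2 - 42*g + 144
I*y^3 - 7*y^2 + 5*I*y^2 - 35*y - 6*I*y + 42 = (y + 6)*(y + 7*I)*(I*y - I)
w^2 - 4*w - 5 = (w - 5)*(w + 1)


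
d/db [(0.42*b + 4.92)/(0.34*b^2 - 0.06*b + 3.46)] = (-0.1428*b^2 - 3.3456*b + 1.7484)/(0.1156*b^4 - 0.0408*b^3 + 2.3564*b^2 - 0.4152*b + 11.9716)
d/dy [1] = 0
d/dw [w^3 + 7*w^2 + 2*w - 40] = 3*w^2 + 14*w + 2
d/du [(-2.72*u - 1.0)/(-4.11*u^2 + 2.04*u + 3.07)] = (11.1792*u^2 - 5.5488*u - (2.72*u + 1.0)*(8.22*u - 2.04) - 8.3504)/(-4.11*u^2 + 2.04*u + 3.07)^2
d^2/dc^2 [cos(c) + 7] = -cos(c)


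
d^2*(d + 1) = d^3 + d^2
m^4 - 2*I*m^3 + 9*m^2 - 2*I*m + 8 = (m - 4*I)*(m - I)*(m + I)*(m + 2*I)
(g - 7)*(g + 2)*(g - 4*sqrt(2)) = g^3 - 4*sqrt(2)*g^2 - 5*g^2 - 14*g + 20*sqrt(2)*g + 56*sqrt(2)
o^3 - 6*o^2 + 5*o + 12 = (o - 4)*(o - 3)*(o + 1)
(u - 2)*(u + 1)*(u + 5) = u^3 + 4*u^2 - 7*u - 10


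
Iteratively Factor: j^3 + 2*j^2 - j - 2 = (j - 1)*(j^2 + 3*j + 2) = (j - 1)*(j + 2)*(j + 1)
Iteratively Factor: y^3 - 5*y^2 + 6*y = (y)*(y^2 - 5*y + 6) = y*(y - 3)*(y - 2)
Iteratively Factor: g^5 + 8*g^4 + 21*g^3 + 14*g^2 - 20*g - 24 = (g + 3)*(g^4 + 5*g^3 + 6*g^2 - 4*g - 8) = (g - 1)*(g + 3)*(g^3 + 6*g^2 + 12*g + 8) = (g - 1)*(g + 2)*(g + 3)*(g^2 + 4*g + 4) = (g - 1)*(g + 2)^2*(g + 3)*(g + 2)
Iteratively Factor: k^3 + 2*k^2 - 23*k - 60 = (k - 5)*(k^2 + 7*k + 12) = (k - 5)*(k + 4)*(k + 3)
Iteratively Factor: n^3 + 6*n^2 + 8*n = (n + 4)*(n^2 + 2*n) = n*(n + 4)*(n + 2)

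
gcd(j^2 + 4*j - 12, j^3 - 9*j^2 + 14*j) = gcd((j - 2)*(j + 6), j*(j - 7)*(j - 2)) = j - 2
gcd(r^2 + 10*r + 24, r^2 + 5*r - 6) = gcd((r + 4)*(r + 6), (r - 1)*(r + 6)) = r + 6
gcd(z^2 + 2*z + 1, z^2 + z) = z + 1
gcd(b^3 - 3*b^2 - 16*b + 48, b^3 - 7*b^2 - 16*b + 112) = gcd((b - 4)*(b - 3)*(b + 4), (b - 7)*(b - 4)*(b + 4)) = b^2 - 16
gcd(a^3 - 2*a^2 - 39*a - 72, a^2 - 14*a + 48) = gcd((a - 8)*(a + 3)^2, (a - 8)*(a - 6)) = a - 8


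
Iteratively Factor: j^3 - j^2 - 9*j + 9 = (j - 3)*(j^2 + 2*j - 3) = (j - 3)*(j - 1)*(j + 3)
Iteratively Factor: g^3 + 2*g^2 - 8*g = (g)*(g^2 + 2*g - 8) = g*(g + 4)*(g - 2)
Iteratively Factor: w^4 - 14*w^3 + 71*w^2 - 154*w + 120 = (w - 3)*(w^3 - 11*w^2 + 38*w - 40) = (w - 4)*(w - 3)*(w^2 - 7*w + 10) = (w - 5)*(w - 4)*(w - 3)*(w - 2)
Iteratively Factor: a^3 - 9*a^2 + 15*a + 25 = (a - 5)*(a^2 - 4*a - 5) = (a - 5)*(a + 1)*(a - 5)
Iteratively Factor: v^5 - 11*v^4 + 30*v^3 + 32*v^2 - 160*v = (v)*(v^4 - 11*v^3 + 30*v^2 + 32*v - 160) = v*(v + 2)*(v^3 - 13*v^2 + 56*v - 80) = v*(v - 4)*(v + 2)*(v^2 - 9*v + 20) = v*(v - 4)^2*(v + 2)*(v - 5)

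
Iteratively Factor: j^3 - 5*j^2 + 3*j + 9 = (j - 3)*(j^2 - 2*j - 3) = (j - 3)^2*(j + 1)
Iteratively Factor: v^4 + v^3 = (v + 1)*(v^3) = v*(v + 1)*(v^2) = v^2*(v + 1)*(v)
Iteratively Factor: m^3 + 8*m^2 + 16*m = (m + 4)*(m^2 + 4*m) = m*(m + 4)*(m + 4)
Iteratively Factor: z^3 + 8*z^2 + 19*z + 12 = (z + 3)*(z^2 + 5*z + 4) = (z + 1)*(z + 3)*(z + 4)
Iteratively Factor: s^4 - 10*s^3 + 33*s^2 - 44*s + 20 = (s - 2)*(s^3 - 8*s^2 + 17*s - 10) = (s - 2)^2*(s^2 - 6*s + 5) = (s - 2)^2*(s - 1)*(s - 5)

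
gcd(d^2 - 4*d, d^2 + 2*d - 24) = d - 4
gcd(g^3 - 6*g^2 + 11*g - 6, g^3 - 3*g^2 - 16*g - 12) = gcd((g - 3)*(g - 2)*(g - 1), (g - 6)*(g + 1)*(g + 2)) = 1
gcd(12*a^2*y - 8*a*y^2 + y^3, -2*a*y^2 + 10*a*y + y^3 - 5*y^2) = -2*a*y + y^2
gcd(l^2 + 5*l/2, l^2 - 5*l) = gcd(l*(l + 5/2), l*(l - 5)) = l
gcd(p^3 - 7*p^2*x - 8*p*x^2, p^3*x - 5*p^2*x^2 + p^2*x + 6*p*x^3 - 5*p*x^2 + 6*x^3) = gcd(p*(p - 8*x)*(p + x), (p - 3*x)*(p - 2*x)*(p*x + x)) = 1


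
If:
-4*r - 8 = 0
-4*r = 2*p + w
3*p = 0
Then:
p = 0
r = -2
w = 8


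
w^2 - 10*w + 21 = (w - 7)*(w - 3)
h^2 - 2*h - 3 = (h - 3)*(h + 1)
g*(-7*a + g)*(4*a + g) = -28*a^2*g - 3*a*g^2 + g^3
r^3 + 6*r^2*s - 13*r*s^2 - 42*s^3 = (r - 3*s)*(r + 2*s)*(r + 7*s)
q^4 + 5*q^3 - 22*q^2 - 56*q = q*(q - 4)*(q + 2)*(q + 7)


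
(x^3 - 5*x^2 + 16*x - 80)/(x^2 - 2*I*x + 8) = (x^2 + x*(-5 + 4*I) - 20*I)/(x + 2*I)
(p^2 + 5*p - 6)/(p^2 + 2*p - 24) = (p - 1)/(p - 4)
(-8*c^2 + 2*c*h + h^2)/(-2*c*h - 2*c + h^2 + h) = (4*c + h)/(h + 1)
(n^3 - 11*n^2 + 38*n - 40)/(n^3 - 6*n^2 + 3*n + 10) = (n - 4)/(n + 1)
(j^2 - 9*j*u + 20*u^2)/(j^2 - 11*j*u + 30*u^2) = (-j + 4*u)/(-j + 6*u)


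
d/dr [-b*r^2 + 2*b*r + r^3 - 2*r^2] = -2*b*r + 2*b + 3*r^2 - 4*r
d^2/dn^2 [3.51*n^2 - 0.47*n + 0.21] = 7.02000000000000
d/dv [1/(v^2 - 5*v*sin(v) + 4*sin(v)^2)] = (5*v*cos(v) - 2*v + 5*sin(v) - 4*sin(2*v))/((v - 4*sin(v))^2*(v - sin(v))^2)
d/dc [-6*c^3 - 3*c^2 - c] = -18*c^2 - 6*c - 1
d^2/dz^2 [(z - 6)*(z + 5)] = 2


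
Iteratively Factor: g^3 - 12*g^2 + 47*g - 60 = (g - 3)*(g^2 - 9*g + 20) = (g - 4)*(g - 3)*(g - 5)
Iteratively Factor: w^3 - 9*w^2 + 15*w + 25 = (w - 5)*(w^2 - 4*w - 5) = (w - 5)*(w + 1)*(w - 5)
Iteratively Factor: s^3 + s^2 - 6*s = (s)*(s^2 + s - 6) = s*(s + 3)*(s - 2)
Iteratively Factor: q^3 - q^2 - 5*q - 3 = (q - 3)*(q^2 + 2*q + 1) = (q - 3)*(q + 1)*(q + 1)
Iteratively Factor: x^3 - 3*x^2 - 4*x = (x)*(x^2 - 3*x - 4) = x*(x - 4)*(x + 1)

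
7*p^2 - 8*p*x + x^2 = (-7*p + x)*(-p + x)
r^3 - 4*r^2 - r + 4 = (r - 4)*(r - 1)*(r + 1)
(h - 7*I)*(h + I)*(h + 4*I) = h^3 - 2*I*h^2 + 31*h + 28*I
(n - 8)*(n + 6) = n^2 - 2*n - 48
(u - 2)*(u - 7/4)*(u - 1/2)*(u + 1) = u^4 - 13*u^3/4 + 9*u^2/8 + 29*u/8 - 7/4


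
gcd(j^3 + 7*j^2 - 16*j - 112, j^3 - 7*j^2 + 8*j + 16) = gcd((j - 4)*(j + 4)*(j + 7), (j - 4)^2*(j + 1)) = j - 4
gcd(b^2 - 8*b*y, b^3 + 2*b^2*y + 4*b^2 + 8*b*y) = b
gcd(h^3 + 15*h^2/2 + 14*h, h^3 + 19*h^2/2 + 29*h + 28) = h^2 + 15*h/2 + 14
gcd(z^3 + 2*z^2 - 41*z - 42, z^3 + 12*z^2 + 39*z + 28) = z^2 + 8*z + 7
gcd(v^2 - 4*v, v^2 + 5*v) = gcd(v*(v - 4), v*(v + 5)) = v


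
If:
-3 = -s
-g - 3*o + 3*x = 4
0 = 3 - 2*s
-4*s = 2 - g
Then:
No Solution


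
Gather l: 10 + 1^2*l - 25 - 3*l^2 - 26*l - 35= -3*l^2 - 25*l - 50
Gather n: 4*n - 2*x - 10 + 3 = 4*n - 2*x - 7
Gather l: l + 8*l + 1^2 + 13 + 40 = 9*l + 54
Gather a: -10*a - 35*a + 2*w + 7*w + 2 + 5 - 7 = -45*a + 9*w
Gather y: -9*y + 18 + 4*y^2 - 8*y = 4*y^2 - 17*y + 18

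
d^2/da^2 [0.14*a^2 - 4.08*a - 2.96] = 0.280000000000000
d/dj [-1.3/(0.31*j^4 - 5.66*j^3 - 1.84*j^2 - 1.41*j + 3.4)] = (1.612*j^3 - 22.074*j^2 - 4.784*j - 1.833)/(-0.31*j^4 + 5.66*j^3 + 1.84*j^2 + 1.41*j - 3.4)^2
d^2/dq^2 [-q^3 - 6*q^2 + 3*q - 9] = -6*q - 12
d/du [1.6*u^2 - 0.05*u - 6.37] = 3.2*u - 0.05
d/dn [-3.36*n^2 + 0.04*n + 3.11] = 0.04 - 6.72*n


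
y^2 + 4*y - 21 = (y - 3)*(y + 7)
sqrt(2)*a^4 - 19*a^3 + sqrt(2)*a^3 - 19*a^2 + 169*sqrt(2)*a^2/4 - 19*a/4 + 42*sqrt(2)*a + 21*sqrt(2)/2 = (a + 1/2)*(a - 6*sqrt(2))*(a - 7*sqrt(2)/2)*(sqrt(2)*a + sqrt(2)/2)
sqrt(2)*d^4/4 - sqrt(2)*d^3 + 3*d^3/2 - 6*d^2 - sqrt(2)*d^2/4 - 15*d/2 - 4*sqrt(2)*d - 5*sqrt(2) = (d/2 + sqrt(2)/2)*(d - 5)*(d + 2*sqrt(2))*(sqrt(2)*d/2 + sqrt(2)/2)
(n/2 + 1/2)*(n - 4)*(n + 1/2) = n^3/2 - 5*n^2/4 - 11*n/4 - 1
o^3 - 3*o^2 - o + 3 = (o - 3)*(o - 1)*(o + 1)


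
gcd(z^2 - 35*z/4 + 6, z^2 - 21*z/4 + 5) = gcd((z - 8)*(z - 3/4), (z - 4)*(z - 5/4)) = 1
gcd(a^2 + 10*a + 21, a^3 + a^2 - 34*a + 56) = a + 7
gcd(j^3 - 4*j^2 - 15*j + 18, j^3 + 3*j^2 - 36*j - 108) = j^2 - 3*j - 18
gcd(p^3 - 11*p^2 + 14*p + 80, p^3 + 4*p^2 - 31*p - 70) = p^2 - 3*p - 10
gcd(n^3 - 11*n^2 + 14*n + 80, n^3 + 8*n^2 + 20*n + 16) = n + 2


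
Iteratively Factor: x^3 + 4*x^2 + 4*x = (x + 2)*(x^2 + 2*x) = (x + 2)^2*(x)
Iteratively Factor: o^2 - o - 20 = (o - 5)*(o + 4)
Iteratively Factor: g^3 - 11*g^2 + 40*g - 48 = (g - 3)*(g^2 - 8*g + 16) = (g - 4)*(g - 3)*(g - 4)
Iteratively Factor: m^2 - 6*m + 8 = (m - 2)*(m - 4)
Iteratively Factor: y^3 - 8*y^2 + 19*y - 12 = (y - 1)*(y^2 - 7*y + 12) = (y - 3)*(y - 1)*(y - 4)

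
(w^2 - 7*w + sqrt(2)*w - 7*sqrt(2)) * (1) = w^2 - 7*w + sqrt(2)*w - 7*sqrt(2)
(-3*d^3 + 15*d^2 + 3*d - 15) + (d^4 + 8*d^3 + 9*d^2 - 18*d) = d^4 + 5*d^3 + 24*d^2 - 15*d - 15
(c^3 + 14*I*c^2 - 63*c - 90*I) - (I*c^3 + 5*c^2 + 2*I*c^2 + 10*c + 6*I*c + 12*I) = c^3 - I*c^3 - 5*c^2 + 12*I*c^2 - 73*c - 6*I*c - 102*I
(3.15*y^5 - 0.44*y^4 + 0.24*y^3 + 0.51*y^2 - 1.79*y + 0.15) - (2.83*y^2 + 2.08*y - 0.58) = 3.15*y^5 - 0.44*y^4 + 0.24*y^3 - 2.32*y^2 - 3.87*y + 0.73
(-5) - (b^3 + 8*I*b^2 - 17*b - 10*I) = -b^3 - 8*I*b^2 + 17*b - 5 + 10*I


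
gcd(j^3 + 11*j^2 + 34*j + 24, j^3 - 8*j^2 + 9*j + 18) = j + 1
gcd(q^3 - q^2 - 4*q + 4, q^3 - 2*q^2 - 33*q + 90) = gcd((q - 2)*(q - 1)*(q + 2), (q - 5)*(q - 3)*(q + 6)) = 1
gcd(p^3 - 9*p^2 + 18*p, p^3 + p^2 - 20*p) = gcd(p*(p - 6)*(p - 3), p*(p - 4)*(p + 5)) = p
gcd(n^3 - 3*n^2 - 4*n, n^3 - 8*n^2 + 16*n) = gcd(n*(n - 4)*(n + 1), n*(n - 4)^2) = n^2 - 4*n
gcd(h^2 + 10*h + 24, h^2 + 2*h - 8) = h + 4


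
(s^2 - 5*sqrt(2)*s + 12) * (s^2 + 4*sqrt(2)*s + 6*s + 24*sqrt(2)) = s^4 - sqrt(2)*s^3 + 6*s^3 - 28*s^2 - 6*sqrt(2)*s^2 - 168*s + 48*sqrt(2)*s + 288*sqrt(2)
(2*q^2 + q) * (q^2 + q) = 2*q^4 + 3*q^3 + q^2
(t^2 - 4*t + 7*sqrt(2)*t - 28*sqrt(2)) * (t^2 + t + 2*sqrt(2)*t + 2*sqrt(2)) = t^4 - 3*t^3 + 9*sqrt(2)*t^3 - 27*sqrt(2)*t^2 + 24*t^2 - 84*t - 36*sqrt(2)*t - 112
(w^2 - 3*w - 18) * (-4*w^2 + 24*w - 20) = -4*w^4 + 36*w^3 - 20*w^2 - 372*w + 360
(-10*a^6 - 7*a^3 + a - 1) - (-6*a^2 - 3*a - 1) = -10*a^6 - 7*a^3 + 6*a^2 + 4*a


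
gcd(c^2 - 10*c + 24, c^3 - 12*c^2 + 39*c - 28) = c - 4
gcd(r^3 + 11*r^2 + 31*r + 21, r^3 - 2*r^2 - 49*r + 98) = r + 7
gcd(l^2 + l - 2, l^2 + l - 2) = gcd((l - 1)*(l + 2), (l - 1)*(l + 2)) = l^2 + l - 2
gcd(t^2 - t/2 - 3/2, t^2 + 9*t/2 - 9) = t - 3/2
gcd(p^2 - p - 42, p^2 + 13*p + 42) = p + 6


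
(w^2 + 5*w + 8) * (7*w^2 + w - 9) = 7*w^4 + 36*w^3 + 52*w^2 - 37*w - 72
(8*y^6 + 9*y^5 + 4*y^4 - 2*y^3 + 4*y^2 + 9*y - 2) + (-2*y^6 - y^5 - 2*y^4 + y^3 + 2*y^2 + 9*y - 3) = 6*y^6 + 8*y^5 + 2*y^4 - y^3 + 6*y^2 + 18*y - 5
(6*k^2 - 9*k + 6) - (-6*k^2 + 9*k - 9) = 12*k^2 - 18*k + 15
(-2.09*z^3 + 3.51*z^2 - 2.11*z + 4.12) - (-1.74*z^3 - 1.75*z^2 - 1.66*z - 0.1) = -0.35*z^3 + 5.26*z^2 - 0.45*z + 4.22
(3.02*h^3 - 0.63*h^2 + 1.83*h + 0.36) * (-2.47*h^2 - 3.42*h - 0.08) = -7.4594*h^5 - 8.7723*h^4 - 2.6071*h^3 - 7.0974*h^2 - 1.3776*h - 0.0288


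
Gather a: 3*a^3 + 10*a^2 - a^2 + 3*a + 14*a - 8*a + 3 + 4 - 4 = 3*a^3 + 9*a^2 + 9*a + 3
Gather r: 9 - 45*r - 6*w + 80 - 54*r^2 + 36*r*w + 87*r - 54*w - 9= -54*r^2 + r*(36*w + 42) - 60*w + 80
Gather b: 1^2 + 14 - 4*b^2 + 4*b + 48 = -4*b^2 + 4*b + 63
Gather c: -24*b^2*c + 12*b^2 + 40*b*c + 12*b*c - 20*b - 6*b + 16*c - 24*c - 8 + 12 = 12*b^2 - 26*b + c*(-24*b^2 + 52*b - 8) + 4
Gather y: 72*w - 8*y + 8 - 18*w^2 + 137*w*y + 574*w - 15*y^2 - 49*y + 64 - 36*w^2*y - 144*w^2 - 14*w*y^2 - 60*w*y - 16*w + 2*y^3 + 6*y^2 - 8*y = -162*w^2 + 630*w + 2*y^3 + y^2*(-14*w - 9) + y*(-36*w^2 + 77*w - 65) + 72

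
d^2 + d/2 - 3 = (d - 3/2)*(d + 2)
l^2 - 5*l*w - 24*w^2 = (l - 8*w)*(l + 3*w)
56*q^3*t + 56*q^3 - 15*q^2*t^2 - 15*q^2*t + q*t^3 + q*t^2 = (-8*q + t)*(-7*q + t)*(q*t + q)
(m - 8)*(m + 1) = m^2 - 7*m - 8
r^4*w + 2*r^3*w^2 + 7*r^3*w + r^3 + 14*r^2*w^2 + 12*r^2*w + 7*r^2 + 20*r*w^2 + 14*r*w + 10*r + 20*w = (r + 2)*(r + 5)*(r + 2*w)*(r*w + 1)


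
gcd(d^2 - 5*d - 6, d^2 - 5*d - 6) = d^2 - 5*d - 6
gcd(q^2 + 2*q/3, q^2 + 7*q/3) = q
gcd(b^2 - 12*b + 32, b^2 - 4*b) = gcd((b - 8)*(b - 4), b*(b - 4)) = b - 4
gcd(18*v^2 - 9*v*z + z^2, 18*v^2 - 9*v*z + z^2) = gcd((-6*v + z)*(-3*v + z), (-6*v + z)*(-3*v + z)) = 18*v^2 - 9*v*z + z^2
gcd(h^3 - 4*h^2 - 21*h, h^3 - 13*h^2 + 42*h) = h^2 - 7*h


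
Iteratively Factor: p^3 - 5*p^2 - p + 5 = (p - 1)*(p^2 - 4*p - 5) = (p - 1)*(p + 1)*(p - 5)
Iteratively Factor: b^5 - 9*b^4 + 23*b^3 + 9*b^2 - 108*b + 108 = (b - 2)*(b^4 - 7*b^3 + 9*b^2 + 27*b - 54) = (b - 3)*(b - 2)*(b^3 - 4*b^2 - 3*b + 18) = (b - 3)^2*(b - 2)*(b^2 - b - 6) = (b - 3)^3*(b - 2)*(b + 2)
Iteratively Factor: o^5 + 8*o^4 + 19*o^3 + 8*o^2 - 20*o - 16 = (o - 1)*(o^4 + 9*o^3 + 28*o^2 + 36*o + 16) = (o - 1)*(o + 2)*(o^3 + 7*o^2 + 14*o + 8) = (o - 1)*(o + 1)*(o + 2)*(o^2 + 6*o + 8) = (o - 1)*(o + 1)*(o + 2)*(o + 4)*(o + 2)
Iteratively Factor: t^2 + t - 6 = (t + 3)*(t - 2)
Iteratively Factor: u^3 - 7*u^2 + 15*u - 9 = (u - 3)*(u^2 - 4*u + 3) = (u - 3)^2*(u - 1)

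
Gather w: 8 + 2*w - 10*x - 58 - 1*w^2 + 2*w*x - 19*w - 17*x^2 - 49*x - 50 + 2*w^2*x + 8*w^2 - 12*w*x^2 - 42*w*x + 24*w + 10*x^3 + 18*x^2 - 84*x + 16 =w^2*(2*x + 7) + w*(-12*x^2 - 40*x + 7) + 10*x^3 + x^2 - 143*x - 84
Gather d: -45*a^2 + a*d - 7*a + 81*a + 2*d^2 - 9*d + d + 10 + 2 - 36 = -45*a^2 + 74*a + 2*d^2 + d*(a - 8) - 24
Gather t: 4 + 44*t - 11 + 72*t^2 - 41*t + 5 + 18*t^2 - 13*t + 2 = 90*t^2 - 10*t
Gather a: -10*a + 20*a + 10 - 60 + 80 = 10*a + 30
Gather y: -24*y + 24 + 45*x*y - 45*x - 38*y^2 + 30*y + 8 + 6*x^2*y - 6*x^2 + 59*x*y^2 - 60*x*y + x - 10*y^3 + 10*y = -6*x^2 - 44*x - 10*y^3 + y^2*(59*x - 38) + y*(6*x^2 - 15*x + 16) + 32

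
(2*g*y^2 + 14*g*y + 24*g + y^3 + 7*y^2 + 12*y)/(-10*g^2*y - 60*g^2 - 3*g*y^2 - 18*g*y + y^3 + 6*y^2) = (y^2 + 7*y + 12)/(-5*g*y - 30*g + y^2 + 6*y)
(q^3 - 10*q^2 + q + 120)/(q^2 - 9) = (q^2 - 13*q + 40)/(q - 3)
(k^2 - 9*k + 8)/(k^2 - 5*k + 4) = (k - 8)/(k - 4)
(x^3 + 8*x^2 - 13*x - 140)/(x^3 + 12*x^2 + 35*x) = (x - 4)/x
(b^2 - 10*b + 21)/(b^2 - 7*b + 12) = (b - 7)/(b - 4)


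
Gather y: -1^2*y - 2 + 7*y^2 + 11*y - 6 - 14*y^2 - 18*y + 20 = -7*y^2 - 8*y + 12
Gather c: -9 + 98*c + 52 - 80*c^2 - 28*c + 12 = -80*c^2 + 70*c + 55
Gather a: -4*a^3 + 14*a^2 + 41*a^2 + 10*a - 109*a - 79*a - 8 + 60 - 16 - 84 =-4*a^3 + 55*a^2 - 178*a - 48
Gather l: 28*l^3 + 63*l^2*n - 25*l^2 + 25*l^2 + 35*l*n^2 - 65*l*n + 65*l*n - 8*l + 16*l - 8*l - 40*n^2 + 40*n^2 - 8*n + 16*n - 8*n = 28*l^3 + 63*l^2*n + 35*l*n^2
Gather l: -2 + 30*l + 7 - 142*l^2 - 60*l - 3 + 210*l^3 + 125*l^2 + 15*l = 210*l^3 - 17*l^2 - 15*l + 2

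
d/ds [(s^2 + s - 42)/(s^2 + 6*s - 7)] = 5/(s^2 - 2*s + 1)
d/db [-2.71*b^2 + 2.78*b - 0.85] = 2.78 - 5.42*b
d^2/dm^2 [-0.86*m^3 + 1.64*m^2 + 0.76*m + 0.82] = 3.28 - 5.16*m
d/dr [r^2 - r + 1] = 2*r - 1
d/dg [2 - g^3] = -3*g^2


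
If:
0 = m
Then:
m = 0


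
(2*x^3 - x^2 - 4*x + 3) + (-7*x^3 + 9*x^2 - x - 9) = -5*x^3 + 8*x^2 - 5*x - 6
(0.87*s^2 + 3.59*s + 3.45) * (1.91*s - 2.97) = 1.6617*s^3 + 4.273*s^2 - 4.0728*s - 10.2465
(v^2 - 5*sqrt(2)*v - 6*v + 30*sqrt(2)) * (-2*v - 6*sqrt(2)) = -2*v^3 + 4*sqrt(2)*v^2 + 12*v^2 - 24*sqrt(2)*v + 60*v - 360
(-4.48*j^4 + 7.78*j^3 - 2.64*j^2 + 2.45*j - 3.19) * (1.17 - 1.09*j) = 4.8832*j^5 - 13.7218*j^4 + 11.9802*j^3 - 5.7593*j^2 + 6.3436*j - 3.7323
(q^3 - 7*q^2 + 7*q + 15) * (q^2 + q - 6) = q^5 - 6*q^4 - 6*q^3 + 64*q^2 - 27*q - 90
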